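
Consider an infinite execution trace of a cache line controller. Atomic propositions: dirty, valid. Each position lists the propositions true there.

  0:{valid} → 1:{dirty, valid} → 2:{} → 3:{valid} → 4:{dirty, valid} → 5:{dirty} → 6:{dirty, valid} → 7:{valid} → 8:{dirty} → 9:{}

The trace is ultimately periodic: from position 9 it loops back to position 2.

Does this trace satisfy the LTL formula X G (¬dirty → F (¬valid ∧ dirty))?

The position after 0 is 1; G (¬dirty → F (¬valid ∧ dirty)) is true there.

Holds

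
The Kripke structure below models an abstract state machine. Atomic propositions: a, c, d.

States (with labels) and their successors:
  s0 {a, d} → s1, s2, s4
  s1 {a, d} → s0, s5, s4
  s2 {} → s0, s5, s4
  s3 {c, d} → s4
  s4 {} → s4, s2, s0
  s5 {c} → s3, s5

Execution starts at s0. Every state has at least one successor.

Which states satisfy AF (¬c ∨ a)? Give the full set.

{s0, s1, s2, s3, s4}

States satisfying ¬c ∨ a: {s0, s1, s2, s4}.
States satisfying AF (¬c ∨ a): {s0, s1, s2, s3, s4}.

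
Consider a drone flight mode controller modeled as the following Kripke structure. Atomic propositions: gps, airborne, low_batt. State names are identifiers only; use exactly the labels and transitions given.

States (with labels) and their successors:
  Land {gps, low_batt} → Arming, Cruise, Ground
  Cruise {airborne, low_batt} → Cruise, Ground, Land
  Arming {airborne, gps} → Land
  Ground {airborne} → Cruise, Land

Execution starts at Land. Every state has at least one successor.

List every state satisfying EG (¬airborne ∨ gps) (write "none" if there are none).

{Land, Arming}

States satisfying ¬airborne ∨ gps: {Land, Arming}.
States satisfying EG (¬airborne ∨ gps): {Land, Arming}.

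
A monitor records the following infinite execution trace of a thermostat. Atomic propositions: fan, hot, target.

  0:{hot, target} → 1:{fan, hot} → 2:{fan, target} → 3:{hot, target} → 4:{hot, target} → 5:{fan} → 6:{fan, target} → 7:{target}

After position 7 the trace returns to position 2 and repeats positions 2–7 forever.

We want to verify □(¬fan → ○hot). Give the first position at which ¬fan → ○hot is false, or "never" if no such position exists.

Check ¬fan → ○hot at each position in order: 0 ✓, 1 ✓, 2 ✓, 3 ✓.
At position 4 the labels are {hot, target} and the next position 5 has {fan}, so ¬fan → ○hot is false there. This is the first violation.

4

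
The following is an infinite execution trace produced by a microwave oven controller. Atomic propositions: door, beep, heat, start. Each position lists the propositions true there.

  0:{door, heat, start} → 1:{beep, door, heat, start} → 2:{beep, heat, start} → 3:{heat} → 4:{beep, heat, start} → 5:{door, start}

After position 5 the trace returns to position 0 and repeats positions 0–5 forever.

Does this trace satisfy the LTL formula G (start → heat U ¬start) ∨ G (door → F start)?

start → heat U ¬start must hold at every position from 0 onward. It fails at position 4, so G (start → heat U ¬start) is false.
Positions where start holds: 0, 1, 2, 4, 5.
Check heat U ¬start at each: 0→ok, 1→ok, 2→ok, 4→fails, 5→fails.
door → F start holds at every position 0..5, and those are all positions ever visited, so G (door → F start) holds.
Positions where door holds: 0, 1, 5.
Check F start at each: 0→ok, 1→ok, 5→ok.
At position 0: G (start → heat U ¬start) is false; G (door → F start) is true; so G (start → heat U ¬start) ∨ G (door → F start) is true.

Holds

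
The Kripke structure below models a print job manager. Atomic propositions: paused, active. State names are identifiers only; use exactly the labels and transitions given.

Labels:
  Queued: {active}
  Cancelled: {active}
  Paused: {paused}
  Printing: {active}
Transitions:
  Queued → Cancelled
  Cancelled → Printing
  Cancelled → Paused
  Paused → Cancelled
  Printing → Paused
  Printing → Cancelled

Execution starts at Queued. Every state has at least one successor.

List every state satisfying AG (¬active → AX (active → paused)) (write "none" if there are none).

States satisfying ¬active → AX (active → paused): {Queued, Cancelled, Printing}.
States satisfying AG (¬active → AX (active → paused)): ∅.

none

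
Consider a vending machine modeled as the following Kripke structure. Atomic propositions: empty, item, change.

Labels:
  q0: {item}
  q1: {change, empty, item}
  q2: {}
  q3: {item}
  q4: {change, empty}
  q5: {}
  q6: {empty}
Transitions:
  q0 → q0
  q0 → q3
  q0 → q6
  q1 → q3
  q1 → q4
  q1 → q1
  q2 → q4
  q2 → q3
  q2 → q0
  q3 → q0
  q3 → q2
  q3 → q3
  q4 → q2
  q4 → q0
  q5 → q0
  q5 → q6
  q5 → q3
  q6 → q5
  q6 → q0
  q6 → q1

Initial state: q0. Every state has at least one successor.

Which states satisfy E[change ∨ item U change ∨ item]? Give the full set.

{q0, q1, q3, q4}

States satisfying change ∨ item: {q0, q1, q3, q4}.
States satisfying E[change ∨ item U change ∨ item]: {q0, q1, q3, q4}.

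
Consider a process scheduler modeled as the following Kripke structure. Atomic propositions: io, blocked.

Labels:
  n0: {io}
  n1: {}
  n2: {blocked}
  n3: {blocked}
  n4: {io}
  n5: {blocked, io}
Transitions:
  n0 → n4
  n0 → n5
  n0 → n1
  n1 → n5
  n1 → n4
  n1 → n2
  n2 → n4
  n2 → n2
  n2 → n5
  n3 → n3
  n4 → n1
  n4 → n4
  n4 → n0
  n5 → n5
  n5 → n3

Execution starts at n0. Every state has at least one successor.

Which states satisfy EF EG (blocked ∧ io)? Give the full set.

States satisfying EG (blocked ∧ io): {n5}.
States satisfying EF EG (blocked ∧ io): {n0, n1, n2, n4, n5}.

{n0, n1, n2, n4, n5}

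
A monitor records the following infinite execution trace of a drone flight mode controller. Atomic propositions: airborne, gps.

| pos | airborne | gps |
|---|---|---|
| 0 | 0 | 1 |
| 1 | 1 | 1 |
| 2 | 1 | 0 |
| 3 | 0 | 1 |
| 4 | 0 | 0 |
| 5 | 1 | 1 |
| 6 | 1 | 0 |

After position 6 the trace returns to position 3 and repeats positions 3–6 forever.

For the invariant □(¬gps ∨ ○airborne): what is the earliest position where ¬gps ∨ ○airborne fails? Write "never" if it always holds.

3

Check ¬gps ∨ ○airborne at each position in order: 0 ✓, 1 ✓, 2 ✓.
At position 3 the labels are {gps} and the next position 4 has {}, so ¬gps ∨ ○airborne is false there. This is the first violation.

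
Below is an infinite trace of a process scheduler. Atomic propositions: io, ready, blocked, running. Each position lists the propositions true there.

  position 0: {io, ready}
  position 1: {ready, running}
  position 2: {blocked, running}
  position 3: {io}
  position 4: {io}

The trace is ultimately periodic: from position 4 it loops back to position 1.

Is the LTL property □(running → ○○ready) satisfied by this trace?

running → ○○ready must hold at every position from 0 onward. It fails at position 1, so □(running → ○○ready) is false.
Positions where running holds: 1, 2.
Check ○○ready at each: 1→fails, 2→fails.

No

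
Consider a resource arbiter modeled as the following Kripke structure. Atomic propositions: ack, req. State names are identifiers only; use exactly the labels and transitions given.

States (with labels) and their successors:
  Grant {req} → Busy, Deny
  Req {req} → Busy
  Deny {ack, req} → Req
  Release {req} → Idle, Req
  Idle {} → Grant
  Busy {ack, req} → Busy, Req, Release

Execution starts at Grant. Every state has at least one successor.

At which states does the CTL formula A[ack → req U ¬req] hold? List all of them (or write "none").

{Idle}

States satisfying ack → req: {Grant, Req, Deny, Release, Idle, Busy}.
States satisfying ¬req: {Idle}.
States satisfying A[ack → req U ¬req]: {Idle}.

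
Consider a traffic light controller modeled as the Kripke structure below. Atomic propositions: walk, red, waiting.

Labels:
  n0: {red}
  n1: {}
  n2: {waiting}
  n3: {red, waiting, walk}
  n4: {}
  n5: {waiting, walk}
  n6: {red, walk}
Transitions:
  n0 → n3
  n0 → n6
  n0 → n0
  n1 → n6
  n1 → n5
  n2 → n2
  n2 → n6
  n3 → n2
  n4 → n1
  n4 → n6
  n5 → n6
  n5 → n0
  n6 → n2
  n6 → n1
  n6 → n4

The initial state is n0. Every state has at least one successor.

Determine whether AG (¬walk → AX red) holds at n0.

States satisfying ¬walk → AX red: {n0, n3, n5, n6}.
States satisfying AG (¬walk → AX red): ∅.
n1 is reachable from n0 and violates ¬walk → AX red, so AG fails at n0.
n0 ∉ Sat(AG (¬walk → AX red)).

No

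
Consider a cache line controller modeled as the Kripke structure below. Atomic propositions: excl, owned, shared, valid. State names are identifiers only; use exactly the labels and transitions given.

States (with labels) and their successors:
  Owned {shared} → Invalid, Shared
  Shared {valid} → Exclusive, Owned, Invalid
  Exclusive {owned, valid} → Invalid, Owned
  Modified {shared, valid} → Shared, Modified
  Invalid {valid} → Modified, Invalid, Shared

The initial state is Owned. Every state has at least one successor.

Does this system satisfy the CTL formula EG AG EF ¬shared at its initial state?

States satisfying AG EF ¬shared: {Owned, Shared, Exclusive, Modified, Invalid}.
States satisfying EG AG EF ¬shared: {Owned, Shared, Exclusive, Modified, Invalid}.
Owned ∈ Sat(EG AG EF ¬shared).

Yes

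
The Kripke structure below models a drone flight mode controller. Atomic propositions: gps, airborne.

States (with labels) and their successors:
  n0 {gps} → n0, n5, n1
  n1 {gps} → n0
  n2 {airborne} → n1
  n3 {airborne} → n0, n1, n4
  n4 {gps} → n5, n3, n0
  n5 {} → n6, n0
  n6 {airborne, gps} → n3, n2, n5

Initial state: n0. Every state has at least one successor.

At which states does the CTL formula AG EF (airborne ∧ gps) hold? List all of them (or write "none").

{n0, n1, n2, n3, n4, n5, n6}

States satisfying EF (airborne ∧ gps): {n0, n1, n2, n3, n4, n5, n6}.
States satisfying AG EF (airborne ∧ gps): {n0, n1, n2, n3, n4, n5, n6}.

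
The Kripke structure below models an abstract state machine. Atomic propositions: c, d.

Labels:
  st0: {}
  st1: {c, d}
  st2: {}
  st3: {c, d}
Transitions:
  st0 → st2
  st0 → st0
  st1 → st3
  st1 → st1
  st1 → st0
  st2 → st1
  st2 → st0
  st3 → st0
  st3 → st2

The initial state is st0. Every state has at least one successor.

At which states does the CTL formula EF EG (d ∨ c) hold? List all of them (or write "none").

States satisfying EG (d ∨ c): {st1}.
States satisfying EF EG (d ∨ c): {st0, st1, st2, st3}.

{st0, st1, st2, st3}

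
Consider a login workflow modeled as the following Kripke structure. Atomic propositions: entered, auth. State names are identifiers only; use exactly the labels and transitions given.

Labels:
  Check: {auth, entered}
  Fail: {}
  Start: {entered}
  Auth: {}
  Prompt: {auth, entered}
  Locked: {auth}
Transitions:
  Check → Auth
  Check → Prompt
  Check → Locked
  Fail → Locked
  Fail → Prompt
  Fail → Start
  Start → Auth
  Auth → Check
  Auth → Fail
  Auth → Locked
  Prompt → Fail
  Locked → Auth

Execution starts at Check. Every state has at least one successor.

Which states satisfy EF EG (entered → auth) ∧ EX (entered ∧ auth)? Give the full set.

{Check, Fail, Auth}

States satisfying EG (entered → auth): {Check, Fail, Auth, Prompt, Locked}.
States satisfying EF EG (entered → auth): {Check, Fail, Start, Auth, Prompt, Locked}.
States satisfying entered ∧ auth: {Check, Prompt}.
States satisfying EX (entered ∧ auth): {Check, Fail, Auth}.
States satisfying EF EG (entered → auth) ∧ EX (entered ∧ auth): {Check, Fail, Auth}.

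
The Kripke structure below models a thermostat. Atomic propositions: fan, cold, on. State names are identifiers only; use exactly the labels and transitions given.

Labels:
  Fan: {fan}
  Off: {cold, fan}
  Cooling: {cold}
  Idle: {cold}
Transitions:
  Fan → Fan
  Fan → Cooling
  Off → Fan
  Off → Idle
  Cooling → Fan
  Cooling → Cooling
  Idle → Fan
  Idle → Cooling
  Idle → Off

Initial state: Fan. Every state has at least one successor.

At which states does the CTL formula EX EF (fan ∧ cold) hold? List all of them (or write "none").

States satisfying EF (fan ∧ cold): {Off, Idle}.
States satisfying EX EF (fan ∧ cold): {Off, Idle}.

{Off, Idle}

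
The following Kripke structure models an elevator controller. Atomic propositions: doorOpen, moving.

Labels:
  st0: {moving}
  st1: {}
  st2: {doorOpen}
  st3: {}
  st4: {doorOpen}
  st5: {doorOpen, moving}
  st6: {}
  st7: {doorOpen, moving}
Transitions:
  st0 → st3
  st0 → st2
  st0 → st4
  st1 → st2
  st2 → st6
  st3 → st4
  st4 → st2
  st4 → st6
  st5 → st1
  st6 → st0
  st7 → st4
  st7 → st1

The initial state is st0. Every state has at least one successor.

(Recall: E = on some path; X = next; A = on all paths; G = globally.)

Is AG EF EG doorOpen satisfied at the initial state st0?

States satisfying EF EG doorOpen: ∅.
States satisfying AG EF EG doorOpen: ∅.
st0 is reachable from st0 and violates EF EG doorOpen, so AG fails at st0.
st0 ∉ Sat(AG EF EG doorOpen).

No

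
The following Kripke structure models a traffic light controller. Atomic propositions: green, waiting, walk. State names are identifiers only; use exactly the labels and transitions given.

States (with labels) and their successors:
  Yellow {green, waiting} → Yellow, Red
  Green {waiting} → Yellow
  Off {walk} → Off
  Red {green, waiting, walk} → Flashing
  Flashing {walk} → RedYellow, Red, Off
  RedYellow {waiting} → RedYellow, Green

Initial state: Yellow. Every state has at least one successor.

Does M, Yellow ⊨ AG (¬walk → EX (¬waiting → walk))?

States satisfying ¬walk → EX (¬waiting → walk): {Yellow, Green, Off, Red, Flashing, RedYellow}.
States satisfying AG (¬walk → EX (¬waiting → walk)): {Yellow, Green, Off, Red, Flashing, RedYellow}.
Every state reachable from Yellow satisfies ¬walk → EX (¬waiting → walk).
Yellow ∈ Sat(AG (¬walk → EX (¬waiting → walk))).

Satisfied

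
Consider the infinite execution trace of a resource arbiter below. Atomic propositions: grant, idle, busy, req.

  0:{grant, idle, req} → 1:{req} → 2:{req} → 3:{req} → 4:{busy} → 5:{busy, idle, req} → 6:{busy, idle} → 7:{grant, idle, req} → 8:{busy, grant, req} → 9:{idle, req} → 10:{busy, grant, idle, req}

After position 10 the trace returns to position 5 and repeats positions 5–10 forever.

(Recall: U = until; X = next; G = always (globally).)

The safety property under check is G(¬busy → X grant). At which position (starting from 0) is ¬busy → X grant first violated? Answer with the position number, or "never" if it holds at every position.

0

At position 0 the labels are {grant, idle, req} and the next position 1 has {req}, so ¬busy → X grant is false there. This is the first violation.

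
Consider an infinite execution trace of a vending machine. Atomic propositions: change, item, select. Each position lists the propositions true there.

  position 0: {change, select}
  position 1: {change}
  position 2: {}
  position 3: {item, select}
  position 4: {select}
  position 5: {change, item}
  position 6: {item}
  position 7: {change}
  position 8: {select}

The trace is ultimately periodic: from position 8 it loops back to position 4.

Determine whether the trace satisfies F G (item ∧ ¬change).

G (item ∧ ¬change) is false at every position 0..8, so it never becomes true and F G (item ∧ ¬change) fails.

Violated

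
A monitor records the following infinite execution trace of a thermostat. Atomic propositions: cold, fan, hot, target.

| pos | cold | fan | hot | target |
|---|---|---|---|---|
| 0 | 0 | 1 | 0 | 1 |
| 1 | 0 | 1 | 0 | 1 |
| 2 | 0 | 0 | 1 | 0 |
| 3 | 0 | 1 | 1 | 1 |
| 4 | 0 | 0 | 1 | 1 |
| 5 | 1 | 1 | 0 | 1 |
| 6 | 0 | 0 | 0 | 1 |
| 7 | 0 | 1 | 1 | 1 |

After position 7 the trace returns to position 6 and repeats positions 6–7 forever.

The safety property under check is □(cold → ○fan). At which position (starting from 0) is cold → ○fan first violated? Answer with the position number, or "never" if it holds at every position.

Check cold → ○fan at each position in order: 0 ✓, 1 ✓, 2 ✓, 3 ✓, 4 ✓.
At position 5 the labels are {cold, fan, target} and the next position 6 has {target}, so cold → ○fan is false there. This is the first violation.

5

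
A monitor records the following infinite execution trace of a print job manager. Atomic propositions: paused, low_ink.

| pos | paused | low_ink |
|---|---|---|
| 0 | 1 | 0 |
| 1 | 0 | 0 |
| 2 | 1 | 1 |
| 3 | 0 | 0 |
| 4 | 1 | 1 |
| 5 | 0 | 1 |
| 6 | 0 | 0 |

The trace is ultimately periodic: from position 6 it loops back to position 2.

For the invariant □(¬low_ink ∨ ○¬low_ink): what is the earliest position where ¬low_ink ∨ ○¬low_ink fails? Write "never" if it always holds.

Check ¬low_ink ∨ ○¬low_ink at each position in order: 0 ✓, 1 ✓, 2 ✓, 3 ✓.
At position 4 the labels are {low_ink, paused} and the next position 5 has {low_ink}, so ¬low_ink ∨ ○¬low_ink is false there. This is the first violation.

4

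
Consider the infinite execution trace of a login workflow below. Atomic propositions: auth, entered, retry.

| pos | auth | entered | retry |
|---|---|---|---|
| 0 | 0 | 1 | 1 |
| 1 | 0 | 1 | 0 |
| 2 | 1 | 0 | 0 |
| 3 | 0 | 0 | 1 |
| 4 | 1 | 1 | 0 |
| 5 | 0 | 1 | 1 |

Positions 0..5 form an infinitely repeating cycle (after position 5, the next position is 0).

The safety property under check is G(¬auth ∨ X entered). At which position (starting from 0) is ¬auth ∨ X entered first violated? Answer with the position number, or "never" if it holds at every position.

Check ¬auth ∨ X entered at each position in order: 0 ✓, 1 ✓.
At position 2 the labels are {auth} and the next position 3 has {retry}, so ¬auth ∨ X entered is false there. This is the first violation.

2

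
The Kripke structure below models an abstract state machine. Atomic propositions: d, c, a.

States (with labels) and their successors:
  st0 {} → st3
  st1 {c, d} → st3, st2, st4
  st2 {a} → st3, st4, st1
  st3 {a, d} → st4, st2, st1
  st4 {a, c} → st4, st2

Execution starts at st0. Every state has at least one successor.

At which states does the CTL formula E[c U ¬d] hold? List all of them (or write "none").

{st0, st1, st2, st4}

States satisfying c: {st1, st4}.
States satisfying ¬d: {st0, st2, st4}.
States satisfying E[c U ¬d]: {st0, st1, st2, st4}.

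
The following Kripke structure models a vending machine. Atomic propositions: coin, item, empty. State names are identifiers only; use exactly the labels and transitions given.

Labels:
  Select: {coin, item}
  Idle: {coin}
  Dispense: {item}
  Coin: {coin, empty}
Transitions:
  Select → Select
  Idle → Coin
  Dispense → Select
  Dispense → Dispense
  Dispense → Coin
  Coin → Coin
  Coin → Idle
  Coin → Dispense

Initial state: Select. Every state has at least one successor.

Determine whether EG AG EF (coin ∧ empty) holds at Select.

States satisfying AG EF (coin ∧ empty): ∅.
States satisfying EG AG EF (coin ∧ empty): ∅.
No suitable path/successor from Select witnesses the formula.
Select ∉ Sat(EG AG EF (coin ∧ empty)).

Violated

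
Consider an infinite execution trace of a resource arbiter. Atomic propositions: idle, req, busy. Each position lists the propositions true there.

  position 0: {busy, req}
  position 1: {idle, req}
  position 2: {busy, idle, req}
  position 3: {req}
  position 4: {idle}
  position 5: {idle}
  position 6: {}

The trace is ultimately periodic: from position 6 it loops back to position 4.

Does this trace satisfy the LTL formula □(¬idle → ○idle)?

¬idle → ○idle holds at every position 0..6, and those are all positions ever visited, so □(¬idle → ○idle) holds.
Positions where ¬idle holds: 0, 3, 6.
Check ○idle at each: 0→ok, 3→ok, 6→ok.

Satisfied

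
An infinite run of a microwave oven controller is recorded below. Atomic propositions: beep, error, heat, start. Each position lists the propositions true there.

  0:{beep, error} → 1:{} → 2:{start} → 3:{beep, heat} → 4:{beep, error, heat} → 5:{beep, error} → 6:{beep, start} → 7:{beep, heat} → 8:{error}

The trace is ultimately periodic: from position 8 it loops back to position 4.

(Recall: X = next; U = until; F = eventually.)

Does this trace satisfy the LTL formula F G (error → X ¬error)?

G (error → X ¬error) is false at every position 0..8, so it never becomes true and F G (error → X ¬error) fails.

Does not hold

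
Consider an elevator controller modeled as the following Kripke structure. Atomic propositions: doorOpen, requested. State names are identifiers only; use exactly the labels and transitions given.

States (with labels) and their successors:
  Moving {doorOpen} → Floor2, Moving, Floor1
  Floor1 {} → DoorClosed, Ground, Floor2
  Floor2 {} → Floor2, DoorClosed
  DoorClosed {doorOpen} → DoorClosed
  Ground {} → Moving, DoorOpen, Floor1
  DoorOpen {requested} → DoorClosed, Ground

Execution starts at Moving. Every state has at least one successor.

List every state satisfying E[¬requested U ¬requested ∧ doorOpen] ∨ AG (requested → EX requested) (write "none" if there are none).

States satisfying ¬requested: {Moving, Floor1, Floor2, DoorClosed, Ground}.
States satisfying ¬requested ∧ doorOpen: {Moving, DoorClosed}.
States satisfying E[¬requested U ¬requested ∧ doorOpen]: {Moving, Floor1, Floor2, DoorClosed, Ground}.
States satisfying requested → EX requested: {Moving, Floor1, Floor2, DoorClosed, Ground}.
States satisfying AG (requested → EX requested): {Floor2, DoorClosed}.
States satisfying E[¬requested U ¬requested ∧ doorOpen] ∨ AG (requested → EX requested): {Moving, Floor1, Floor2, DoorClosed, Ground}.

{Moving, Floor1, Floor2, DoorClosed, Ground}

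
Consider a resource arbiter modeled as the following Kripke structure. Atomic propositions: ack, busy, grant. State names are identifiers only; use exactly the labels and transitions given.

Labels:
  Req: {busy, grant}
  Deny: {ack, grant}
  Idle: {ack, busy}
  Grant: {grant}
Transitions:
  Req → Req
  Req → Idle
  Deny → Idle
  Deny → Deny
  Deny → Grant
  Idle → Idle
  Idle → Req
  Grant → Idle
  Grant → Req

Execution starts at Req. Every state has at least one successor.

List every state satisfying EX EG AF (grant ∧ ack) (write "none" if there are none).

{Deny}

States satisfying EG AF (grant ∧ ack): {Deny}.
States satisfying EX EG AF (grant ∧ ack): {Deny}.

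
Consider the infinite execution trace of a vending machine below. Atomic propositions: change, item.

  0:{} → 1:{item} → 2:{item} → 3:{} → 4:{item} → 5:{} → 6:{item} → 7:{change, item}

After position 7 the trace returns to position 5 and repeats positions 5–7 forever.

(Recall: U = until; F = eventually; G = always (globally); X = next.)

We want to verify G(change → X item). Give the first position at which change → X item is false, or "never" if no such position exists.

Check change → X item at each position in order: 0 ✓, 1 ✓, 2 ✓, 3 ✓, 4 ✓, 5 ✓, 6 ✓.
At position 7 the labels are {change, item} and the next position 5 has {}, so change → X item is false there. This is the first violation.

7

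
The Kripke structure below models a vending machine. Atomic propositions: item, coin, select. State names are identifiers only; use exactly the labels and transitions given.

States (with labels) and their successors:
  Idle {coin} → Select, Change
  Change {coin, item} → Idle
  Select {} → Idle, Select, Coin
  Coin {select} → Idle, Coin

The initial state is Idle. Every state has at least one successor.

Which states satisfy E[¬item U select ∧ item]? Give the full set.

none

States satisfying ¬item: {Idle, Select, Coin}.
States satisfying select ∧ item: ∅.
States satisfying E[¬item U select ∧ item]: ∅.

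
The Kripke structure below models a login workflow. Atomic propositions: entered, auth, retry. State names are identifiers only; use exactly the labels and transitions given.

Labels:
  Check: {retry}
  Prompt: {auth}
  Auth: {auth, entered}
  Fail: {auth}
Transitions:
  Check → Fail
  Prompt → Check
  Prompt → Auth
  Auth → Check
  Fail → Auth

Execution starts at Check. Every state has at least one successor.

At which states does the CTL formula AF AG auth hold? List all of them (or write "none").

none

States satisfying AG auth: ∅.
States satisfying AF AG auth: ∅.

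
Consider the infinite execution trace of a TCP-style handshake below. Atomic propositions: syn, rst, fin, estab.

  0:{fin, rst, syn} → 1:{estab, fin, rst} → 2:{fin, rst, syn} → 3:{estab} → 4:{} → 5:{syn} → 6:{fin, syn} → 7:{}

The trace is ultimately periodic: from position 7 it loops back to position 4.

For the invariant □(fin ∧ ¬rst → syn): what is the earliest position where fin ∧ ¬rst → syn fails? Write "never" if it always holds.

fin ∧ ¬rst → syn holds at every position 0..7, and those are all the positions the trace ever visits, so the invariant □(fin ∧ ¬rst → syn) is never violated.

never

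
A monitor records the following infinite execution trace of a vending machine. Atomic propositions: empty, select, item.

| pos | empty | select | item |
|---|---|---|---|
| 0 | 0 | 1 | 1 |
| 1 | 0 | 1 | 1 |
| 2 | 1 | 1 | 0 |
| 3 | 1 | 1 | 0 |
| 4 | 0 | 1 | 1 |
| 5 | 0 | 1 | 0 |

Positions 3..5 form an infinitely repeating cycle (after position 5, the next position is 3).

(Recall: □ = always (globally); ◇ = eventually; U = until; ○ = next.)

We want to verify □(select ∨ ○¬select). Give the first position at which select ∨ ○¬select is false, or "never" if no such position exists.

select ∨ ○¬select holds at every position 0..5, and those are all the positions the trace ever visits, so the invariant □(select ∨ ○¬select) is never violated.

never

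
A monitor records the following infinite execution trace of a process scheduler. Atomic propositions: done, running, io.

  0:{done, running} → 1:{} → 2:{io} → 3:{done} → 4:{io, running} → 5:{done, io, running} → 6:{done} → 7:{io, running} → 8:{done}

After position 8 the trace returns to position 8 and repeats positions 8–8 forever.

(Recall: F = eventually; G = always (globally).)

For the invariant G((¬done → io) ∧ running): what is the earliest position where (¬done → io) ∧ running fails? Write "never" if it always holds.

1

Check (¬done → io) ∧ running at each position in order: 0 ✓.
At position 1 the labels are {}, so (¬done → io) ∧ running is false there. This is the first violation.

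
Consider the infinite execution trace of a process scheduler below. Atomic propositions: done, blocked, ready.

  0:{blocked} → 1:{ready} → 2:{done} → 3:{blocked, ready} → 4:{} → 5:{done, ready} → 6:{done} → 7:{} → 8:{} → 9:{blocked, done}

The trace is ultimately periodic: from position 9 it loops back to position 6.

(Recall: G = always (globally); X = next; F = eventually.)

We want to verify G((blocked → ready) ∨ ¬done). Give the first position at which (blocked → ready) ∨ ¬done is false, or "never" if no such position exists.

9

Check (blocked → ready) ∨ ¬done at each position in order: 0 ✓, 1 ✓, 2 ✓, 3 ✓, 4 ✓, 5 ✓, 6 ✓, 7 ✓, 8 ✓.
At position 9 the labels are {blocked, done}, so (blocked → ready) ∨ ¬done is false there. This is the first violation.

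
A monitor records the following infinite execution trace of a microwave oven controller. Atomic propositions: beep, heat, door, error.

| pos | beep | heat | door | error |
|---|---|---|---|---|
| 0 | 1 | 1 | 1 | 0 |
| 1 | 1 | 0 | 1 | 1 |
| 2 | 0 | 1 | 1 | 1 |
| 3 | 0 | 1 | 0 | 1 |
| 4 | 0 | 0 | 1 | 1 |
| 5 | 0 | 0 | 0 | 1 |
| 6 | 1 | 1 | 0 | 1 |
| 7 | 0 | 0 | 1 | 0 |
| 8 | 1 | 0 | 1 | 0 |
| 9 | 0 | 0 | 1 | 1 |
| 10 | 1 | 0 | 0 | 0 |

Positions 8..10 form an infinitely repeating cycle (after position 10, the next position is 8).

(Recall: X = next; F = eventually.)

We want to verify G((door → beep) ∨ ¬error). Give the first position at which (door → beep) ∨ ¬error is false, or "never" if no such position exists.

2

Check (door → beep) ∨ ¬error at each position in order: 0 ✓, 1 ✓.
At position 2 the labels are {door, error, heat}, so (door → beep) ∨ ¬error is false there. This is the first violation.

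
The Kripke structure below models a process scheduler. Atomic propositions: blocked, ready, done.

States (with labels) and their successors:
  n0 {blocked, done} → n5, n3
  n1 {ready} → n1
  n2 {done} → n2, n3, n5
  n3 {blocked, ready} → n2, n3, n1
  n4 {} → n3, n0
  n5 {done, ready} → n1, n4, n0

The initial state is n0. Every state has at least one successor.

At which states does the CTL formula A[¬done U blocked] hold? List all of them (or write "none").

States satisfying ¬done: {n1, n3, n4}.
States satisfying blocked: {n0, n3}.
States satisfying A[¬done U blocked]: {n0, n3, n4}.

{n0, n3, n4}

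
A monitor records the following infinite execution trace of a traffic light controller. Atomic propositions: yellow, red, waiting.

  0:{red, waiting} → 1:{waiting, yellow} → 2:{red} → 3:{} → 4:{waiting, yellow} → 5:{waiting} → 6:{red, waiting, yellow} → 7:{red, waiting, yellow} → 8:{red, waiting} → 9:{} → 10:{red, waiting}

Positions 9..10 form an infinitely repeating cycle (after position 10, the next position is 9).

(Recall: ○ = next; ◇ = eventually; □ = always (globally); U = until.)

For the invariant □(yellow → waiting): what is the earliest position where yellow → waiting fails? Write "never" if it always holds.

yellow → waiting holds at every position 0..10, and those are all the positions the trace ever visits, so the invariant □(yellow → waiting) is never violated.

never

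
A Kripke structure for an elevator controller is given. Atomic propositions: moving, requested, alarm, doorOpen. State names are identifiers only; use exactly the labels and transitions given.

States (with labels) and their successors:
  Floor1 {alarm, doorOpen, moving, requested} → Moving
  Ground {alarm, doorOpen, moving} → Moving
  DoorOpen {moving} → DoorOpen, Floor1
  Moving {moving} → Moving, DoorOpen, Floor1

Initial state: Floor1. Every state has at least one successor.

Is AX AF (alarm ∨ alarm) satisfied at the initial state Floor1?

States satisfying AF (alarm ∨ alarm): {Floor1, Ground}.
States satisfying AX AF (alarm ∨ alarm): ∅.
Floor1 ∉ Sat(AX AF (alarm ∨ alarm)).

Does not hold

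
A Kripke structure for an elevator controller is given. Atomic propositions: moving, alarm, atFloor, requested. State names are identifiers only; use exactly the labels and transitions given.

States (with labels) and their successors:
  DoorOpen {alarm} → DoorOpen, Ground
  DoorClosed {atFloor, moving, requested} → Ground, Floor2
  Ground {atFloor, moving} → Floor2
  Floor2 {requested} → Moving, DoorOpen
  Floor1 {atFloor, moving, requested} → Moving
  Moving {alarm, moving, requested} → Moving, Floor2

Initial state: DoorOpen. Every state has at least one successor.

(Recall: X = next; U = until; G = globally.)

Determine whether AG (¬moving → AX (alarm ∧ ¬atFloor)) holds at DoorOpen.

States satisfying ¬moving → AX (alarm ∧ ¬atFloor): {DoorClosed, Ground, Floor2, Floor1, Moving}.
States satisfying AG (¬moving → AX (alarm ∧ ¬atFloor)): ∅.
DoorOpen is reachable from DoorOpen and violates ¬moving → AX (alarm ∧ ¬atFloor), so AG fails at DoorOpen.
DoorOpen ∉ Sat(AG (¬moving → AX (alarm ∧ ¬atFloor))).

Violated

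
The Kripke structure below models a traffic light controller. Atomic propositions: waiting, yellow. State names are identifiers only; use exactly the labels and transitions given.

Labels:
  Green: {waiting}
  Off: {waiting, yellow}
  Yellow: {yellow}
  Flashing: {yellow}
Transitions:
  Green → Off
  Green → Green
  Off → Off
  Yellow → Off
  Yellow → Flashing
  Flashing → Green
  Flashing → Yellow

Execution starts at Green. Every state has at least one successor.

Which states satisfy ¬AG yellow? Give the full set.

{Green, Yellow, Flashing}

States satisfying yellow: {Off, Yellow, Flashing}.
States satisfying AG yellow: {Off}.
States satisfying ¬AG yellow: {Green, Yellow, Flashing}.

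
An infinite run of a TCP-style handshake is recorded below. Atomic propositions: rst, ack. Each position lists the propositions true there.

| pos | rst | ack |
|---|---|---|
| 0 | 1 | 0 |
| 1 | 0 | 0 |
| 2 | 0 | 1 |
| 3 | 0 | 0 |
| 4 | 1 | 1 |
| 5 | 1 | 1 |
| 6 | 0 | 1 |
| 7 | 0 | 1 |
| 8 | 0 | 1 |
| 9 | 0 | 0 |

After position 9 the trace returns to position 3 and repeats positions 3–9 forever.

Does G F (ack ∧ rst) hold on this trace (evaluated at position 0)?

F (ack ∧ rst) holds at every position 0..9, and those are all positions ever visited, so G F (ack ∧ rst) holds.

Satisfied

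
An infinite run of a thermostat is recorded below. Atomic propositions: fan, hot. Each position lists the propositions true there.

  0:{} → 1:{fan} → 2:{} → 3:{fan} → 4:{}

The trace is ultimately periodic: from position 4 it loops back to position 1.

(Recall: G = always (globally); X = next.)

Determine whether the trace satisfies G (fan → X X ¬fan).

No

fan → X X ¬fan must hold at every position from 0 onward. It fails at position 1, so G (fan → X X ¬fan) is false.
Positions where fan holds: 1, 3.
Check X X ¬fan at each: 1→fails, 3→fails.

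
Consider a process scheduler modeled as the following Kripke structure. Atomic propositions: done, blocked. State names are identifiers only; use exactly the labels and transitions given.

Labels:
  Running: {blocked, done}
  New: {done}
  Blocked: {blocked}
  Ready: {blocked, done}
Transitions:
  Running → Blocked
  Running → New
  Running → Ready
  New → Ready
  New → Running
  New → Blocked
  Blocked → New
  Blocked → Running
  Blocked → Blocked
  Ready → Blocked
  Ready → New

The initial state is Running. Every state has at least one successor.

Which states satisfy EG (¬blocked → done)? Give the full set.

{Running, New, Blocked, Ready}

States satisfying ¬blocked → done: {Running, New, Blocked, Ready}.
States satisfying EG (¬blocked → done): {Running, New, Blocked, Ready}.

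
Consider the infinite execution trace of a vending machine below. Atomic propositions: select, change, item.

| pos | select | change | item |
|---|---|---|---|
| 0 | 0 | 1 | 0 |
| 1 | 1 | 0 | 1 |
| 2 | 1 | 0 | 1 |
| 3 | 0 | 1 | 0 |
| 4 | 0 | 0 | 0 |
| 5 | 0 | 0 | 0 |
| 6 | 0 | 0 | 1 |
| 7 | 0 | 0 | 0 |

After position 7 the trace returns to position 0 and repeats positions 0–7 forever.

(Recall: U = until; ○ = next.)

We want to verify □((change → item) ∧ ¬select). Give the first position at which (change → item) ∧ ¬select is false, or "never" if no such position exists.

At position 0 the labels are {change}, so (change → item) ∧ ¬select is false there. This is the first violation.

0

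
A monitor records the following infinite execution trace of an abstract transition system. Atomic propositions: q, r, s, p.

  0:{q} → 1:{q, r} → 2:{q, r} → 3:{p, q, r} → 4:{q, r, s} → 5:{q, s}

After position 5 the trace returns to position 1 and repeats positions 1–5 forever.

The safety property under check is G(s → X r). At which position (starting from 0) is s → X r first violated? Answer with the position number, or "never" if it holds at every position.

4

Check s → X r at each position in order: 0 ✓, 1 ✓, 2 ✓, 3 ✓.
At position 4 the labels are {q, r, s} and the next position 5 has {q, s}, so s → X r is false there. This is the first violation.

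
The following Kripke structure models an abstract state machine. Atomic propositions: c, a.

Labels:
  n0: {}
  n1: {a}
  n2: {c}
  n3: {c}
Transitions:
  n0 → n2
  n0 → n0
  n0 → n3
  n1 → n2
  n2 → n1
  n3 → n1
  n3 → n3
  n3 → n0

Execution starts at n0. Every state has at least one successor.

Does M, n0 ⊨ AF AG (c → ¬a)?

Satisfied

States satisfying AG (c → ¬a): {n0, n1, n2, n3}.
States satisfying AF AG (c → ¬a): {n0, n1, n2, n3}.
n0 ∈ Sat(AF AG (c → ¬a)).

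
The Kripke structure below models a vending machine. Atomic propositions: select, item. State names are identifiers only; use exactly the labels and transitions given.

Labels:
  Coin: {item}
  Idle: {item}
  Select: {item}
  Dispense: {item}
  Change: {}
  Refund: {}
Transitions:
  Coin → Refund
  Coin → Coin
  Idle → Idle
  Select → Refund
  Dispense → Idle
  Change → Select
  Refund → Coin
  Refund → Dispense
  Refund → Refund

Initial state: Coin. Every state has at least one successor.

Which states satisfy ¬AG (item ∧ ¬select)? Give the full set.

{Coin, Select, Change, Refund}

States satisfying item ∧ ¬select: {Coin, Idle, Select, Dispense}.
States satisfying AG (item ∧ ¬select): {Idle, Dispense}.
States satisfying ¬AG (item ∧ ¬select): {Coin, Select, Change, Refund}.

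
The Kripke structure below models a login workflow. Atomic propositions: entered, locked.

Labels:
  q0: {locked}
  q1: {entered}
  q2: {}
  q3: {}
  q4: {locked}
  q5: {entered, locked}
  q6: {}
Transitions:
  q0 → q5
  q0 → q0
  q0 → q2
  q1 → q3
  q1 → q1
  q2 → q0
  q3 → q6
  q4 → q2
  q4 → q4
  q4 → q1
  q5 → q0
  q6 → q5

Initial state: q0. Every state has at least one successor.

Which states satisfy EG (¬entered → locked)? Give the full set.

States satisfying ¬entered → locked: {q0, q1, q4, q5}.
States satisfying EG (¬entered → locked): {q0, q1, q4, q5}.

{q0, q1, q4, q5}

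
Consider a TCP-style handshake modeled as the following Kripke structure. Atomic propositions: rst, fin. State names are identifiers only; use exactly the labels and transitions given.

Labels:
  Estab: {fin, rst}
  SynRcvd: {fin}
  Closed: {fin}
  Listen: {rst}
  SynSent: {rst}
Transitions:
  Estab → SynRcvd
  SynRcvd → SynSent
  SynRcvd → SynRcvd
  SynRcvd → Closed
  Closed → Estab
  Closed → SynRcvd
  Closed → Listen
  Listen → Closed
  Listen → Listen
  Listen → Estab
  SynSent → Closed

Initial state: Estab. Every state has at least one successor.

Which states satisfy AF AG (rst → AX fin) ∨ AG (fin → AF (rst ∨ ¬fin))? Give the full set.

none

States satisfying AG (rst → AX fin): ∅.
States satisfying AF AG (rst → AX fin): ∅.
States satisfying fin → AF (rst ∨ ¬fin): {Estab, Listen, SynSent}.
States satisfying AG (fin → AF (rst ∨ ¬fin)): ∅.
States satisfying AF AG (rst → AX fin) ∨ AG (fin → AF (rst ∨ ¬fin)): ∅.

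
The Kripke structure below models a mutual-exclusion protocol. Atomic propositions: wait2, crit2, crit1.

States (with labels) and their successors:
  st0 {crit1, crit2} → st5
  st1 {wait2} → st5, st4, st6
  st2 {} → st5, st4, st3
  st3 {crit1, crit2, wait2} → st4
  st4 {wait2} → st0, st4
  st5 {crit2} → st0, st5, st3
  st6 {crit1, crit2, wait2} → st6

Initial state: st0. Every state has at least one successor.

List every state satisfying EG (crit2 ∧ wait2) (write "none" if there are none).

States satisfying crit2 ∧ wait2: {st3, st6}.
States satisfying EG (crit2 ∧ wait2): {st6}.

{st6}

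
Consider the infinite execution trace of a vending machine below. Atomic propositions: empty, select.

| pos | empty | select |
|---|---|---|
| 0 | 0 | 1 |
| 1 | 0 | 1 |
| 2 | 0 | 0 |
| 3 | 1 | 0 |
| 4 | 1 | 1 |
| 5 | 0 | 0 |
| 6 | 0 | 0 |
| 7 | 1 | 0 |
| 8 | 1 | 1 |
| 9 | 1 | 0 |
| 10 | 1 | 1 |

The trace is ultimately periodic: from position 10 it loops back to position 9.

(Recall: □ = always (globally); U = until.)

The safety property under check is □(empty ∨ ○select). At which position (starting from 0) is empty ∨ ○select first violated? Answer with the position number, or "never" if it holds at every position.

Check empty ∨ ○select at each position in order: 0 ✓.
At position 1 the labels are {select} and the next position 2 has {}, so empty ∨ ○select is false there. This is the first violation.

1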